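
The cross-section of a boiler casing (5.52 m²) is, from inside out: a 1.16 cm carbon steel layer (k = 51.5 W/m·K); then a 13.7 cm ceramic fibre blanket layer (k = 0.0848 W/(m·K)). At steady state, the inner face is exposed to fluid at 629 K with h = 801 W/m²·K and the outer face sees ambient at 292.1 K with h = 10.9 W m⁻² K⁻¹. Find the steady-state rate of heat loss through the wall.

Q = 1090 W

Resistance network (inner→outer):
  R_conv,in = 1/(hA) = 1/(801·5.52) = 2.262×10^-4 K/W
  R_carbon steel = L/(kA) = 0.0116/(51.5·5.52) = 4.080×10^-5 K/W
  R_ceramic fibre blanket = L/(kA) = 0.137/(0.0848·5.52) = 0.2927 K/W
  R_conv,out = 1/(hA) = 1/(10.9·5.52) = 0.01662 K/W
ΣR = 2.262×10^-4 + 4.080×10^-5 + 0.2927 + 0.01662 = 0.3096 K/W
Q = ΔT/ΣR = (629 K − 292.1 K)/0.3096 = 1090 W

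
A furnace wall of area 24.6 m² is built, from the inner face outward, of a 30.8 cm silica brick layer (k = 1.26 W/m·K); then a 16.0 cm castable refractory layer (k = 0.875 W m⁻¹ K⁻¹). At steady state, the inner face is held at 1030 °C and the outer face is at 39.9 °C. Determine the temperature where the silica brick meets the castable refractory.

T = 464 °C

Treat each layer as a resistance in series:
  R_silica brick = L/(kA) = 0.308/(1.26·24.6) = 0.009937 K/W
  R_castable refractory = L/(kA) = 0.160/(0.875·24.6) = 0.007433 K/W
ΣR = 0.009937 + 0.007433 = 0.01737 K/W
Q = ΔT/ΣR = (1030 °C − 39.9 °C)/0.01737 = 57000 W
From the inner boundary to the silica brick/castable refractory interface, ΣR_partial = 0.009937 K/W.
T_interface = T_in − Q·ΣR_partial = 1030 °C − (57000)(0.009937) = 464 °C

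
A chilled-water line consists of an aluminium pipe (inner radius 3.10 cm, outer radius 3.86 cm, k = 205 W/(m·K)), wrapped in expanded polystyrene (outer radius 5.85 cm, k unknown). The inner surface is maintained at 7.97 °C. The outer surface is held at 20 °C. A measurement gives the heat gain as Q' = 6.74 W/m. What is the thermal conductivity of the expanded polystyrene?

k = 0.0371 W/m·K

ΣR = ΔT/Q' = |7.97 − 20|/6.74 = 1.785 m·K/W
Known resistances:
  R'_aluminium = ln(0.0386/0.0310)/(2πk) = 0.2193/(2π·205) = 1.702×10^-4 m·K/W
R_expanded polystyrene = ΣR − ΣR_known = 1.785 − 1.702×10^-4 = 1.785 m·K/W
ln(r₂/r₁)/(2πk) = 1.785 ⇒ k = 0.4158/(2π·1.785) = 0.0371 W/m·K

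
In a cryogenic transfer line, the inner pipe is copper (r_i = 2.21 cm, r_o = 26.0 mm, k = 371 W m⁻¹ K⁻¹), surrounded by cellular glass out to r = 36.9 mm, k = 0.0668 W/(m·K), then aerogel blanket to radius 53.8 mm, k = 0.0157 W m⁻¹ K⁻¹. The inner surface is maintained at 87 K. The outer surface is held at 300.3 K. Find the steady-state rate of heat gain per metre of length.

Q' = 45.8 W/m

Treat each layer as a resistance in series:
  R'_copper = ln(0.0260/0.0221)/(2πk) = 0.1625/(2π·371) = 6.972×10^-5 m·K/W
  R'_cellular glass = ln(0.0369/0.0260)/(2πk) = 0.3501/(2π·0.0668) = 0.8342 m·K/W
  R'_aerogel blanket = ln(0.0538/0.0369)/(2πk) = 0.3771/(2π·0.0157) = 3.822 m·K/W
ΣR = 6.972×10^-5 + 0.8342 + 3.822 = 4.656 m·K/W
Q' = ΔT/ΣR = (87 K − 300.3 K)/4.656 = -45.8 W/m
(Negative Q' ⇒ heat flows inward; heat gain = 45.8 W/m.)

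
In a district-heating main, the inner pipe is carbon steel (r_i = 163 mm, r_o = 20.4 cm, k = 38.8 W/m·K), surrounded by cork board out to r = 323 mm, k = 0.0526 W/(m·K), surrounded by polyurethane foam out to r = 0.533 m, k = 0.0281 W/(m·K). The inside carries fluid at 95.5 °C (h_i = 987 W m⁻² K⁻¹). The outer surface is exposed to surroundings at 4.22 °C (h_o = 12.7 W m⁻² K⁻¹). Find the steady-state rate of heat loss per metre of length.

Resistance network (inner→outer):
  R'_conv,in = 1/(2πr h) = 1/(2π·0.163·987) = 9.893×10^-4 m·K/W
  R'_carbon steel = ln(0.204/0.163)/(2πk) = 0.2244/(2π·38.8) = 9.203×10^-4 m·K/W
  R'_cork board = ln(0.323/0.204)/(2πk) = 0.4595/(2π·0.0526) = 1.390 m·K/W
  R'_polyurethane foam = ln(0.533/0.323)/(2πk) = 0.5009/(2π·0.0281) = 2.837 m·K/W
  R'_conv,out = 1/(2πr h) = 1/(2π·0.533·12.7) = 0.02351 m·K/W
ΣR = 9.893×10^-4 + 9.203×10^-4 + 1.390 + 2.837 + 0.02351 = 4.252 m·K/W
Q' = ΔT/ΣR = (95.5 °C − 4.22 °C)/4.252 = 21.5 W/m

Q' = 21.5 W/m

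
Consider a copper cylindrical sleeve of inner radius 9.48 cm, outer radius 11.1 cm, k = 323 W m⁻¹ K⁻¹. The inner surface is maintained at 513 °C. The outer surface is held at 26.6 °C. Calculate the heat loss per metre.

Q' = 2πk·ΔT/ln(r₂/r₁) = 2π × 323 × 486.4 / ln(0.111/0.0948) = 6.26×10^6 W/m

Q' = 6.26×10^6 W/m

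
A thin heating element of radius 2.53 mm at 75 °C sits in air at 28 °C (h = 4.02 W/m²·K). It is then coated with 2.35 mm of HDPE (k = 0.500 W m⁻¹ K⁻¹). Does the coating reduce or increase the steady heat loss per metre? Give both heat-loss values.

Critical radius for a cylinder: r_cr = k/h = 0.124 m = 12.4 cm.
Outer radius after coating: r₂ = 0.00253 + 0.00235 = 0.00488 m.
Since r₁ < r_cr and r₂ ≤ r_cr, the coating moves toward the maximum at r_cr — heat loss rises.
Bare: R = 1/(2πr₁h) = 15.65 m·K/W; Q = 47/15.65 = 3.00 W/m.
Coated: R = R_cond + R_conv = 8.322 m·K/W; Q = 47/8.322 = 5.65 W/m.

increases: 3.00 → 5.65 W/m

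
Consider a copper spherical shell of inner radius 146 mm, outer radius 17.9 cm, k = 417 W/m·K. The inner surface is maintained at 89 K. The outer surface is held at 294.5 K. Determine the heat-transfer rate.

Q = 4πk·ΔT/(1/r₁ − 1/r₂) = 4π × 417 × 205.5 / (1/0.146 − 1/0.179) = 8.53×10^5 W

Q = 8.53×10^5 W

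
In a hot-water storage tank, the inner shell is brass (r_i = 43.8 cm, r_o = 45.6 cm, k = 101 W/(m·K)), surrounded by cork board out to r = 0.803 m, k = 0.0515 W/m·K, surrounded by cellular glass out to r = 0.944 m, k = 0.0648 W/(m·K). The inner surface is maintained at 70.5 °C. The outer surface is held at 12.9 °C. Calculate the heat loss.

Q = 34.0 W

Resistance network (inner→outer):
  R_brass = (1/0.438 − 1/0.456)/(4πk) = 0.09012/(4π·101) = 7.101×10^-5 K/W
  R_cork board = (1/0.456 − 1/0.803)/(4πk) = 0.9477/(4π·0.0515) = 1.464 K/W
  R_cellular glass = (1/0.803 − 1/0.944)/(4πk) = 0.1860/(4π·0.0648) = 0.2284 K/W
ΣR = 7.101×10^-5 + 1.464 + 0.2284 = 1.692 K/W
Q = ΔT/ΣR = (70.5 °C − 12.9 °C)/1.692 = 34.0 W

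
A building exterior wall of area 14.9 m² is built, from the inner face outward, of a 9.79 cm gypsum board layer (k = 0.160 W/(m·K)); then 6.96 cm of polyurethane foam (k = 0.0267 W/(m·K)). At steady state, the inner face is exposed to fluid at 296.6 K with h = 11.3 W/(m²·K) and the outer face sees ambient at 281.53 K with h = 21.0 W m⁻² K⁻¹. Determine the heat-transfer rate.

Series thermal resistances, inner to outer:
  R_conv,in = 1/(hA) = 1/(11.3·14.9) = 0.005939 K/W
  R_gypsum board = L/(kA) = 0.0979/(0.160·14.9) = 0.04107 K/W
  R_polyurethane foam = L/(kA) = 0.0696/(0.0267·14.9) = 0.1749 K/W
  R_conv,out = 1/(hA) = 1/(21.0·14.9) = 0.003196 K/W
ΣR = 0.005939 + 0.04107 + 0.1749 + 0.003196 = 0.2251 K/W
Q = ΔT/ΣR = (296.6 K − 281.53 K)/0.2251 = 66.9 W

Q = 66.9 W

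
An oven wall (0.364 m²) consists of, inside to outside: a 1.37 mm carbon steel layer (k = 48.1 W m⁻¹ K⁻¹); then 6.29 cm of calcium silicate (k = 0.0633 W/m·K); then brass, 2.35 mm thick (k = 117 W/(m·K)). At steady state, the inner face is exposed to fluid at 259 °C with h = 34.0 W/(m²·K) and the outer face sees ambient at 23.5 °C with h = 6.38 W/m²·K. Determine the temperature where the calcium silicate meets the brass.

Treat each layer as a resistance in series:
  R_conv,in = 1/(hA) = 1/(34.0·0.364) = 0.08080 K/W
  R_carbon steel = L/(kA) = 0.00137/(48.1·0.364) = 7.825×10^-5 K/W
  R_calcium silicate = L/(kA) = 0.0629/(0.0633·0.364) = 2.730 K/W
  R_brass = L/(kA) = 0.00235/(117·0.364) = 5.518×10^-5 K/W
  R_conv,out = 1/(hA) = 1/(6.38·0.364) = 0.4306 K/W
ΣR = 0.08080 + 7.825×10^-5 + 2.730 + 5.518×10^-5 + 0.4306 = 3.242 K/W
Q = ΔT/ΣR = (259 °C − 23.5 °C)/3.242 = 72.64 W
From the inner boundary to the calcium silicate/brass interface, ΣR_partial = 2.811 K/W.
T_interface = T_in − Q·ΣR_partial = 259 °C − (72.64)(2.811) = 54.8 °C

T = 54.8 °C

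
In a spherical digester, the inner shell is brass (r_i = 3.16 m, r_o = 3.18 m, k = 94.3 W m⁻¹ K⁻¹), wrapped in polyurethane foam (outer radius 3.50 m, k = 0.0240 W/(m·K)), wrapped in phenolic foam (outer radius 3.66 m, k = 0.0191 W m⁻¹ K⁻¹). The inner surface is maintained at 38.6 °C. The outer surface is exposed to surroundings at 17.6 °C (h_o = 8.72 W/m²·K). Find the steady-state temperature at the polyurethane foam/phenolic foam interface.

T = 25.1 °C

Resistance network (inner→outer):
  R_brass = (1/3.16 − 1/3.18)/(4πk) = 0.001990/(4π·94.3) = 1.680×10^-6 K/W
  R_polyurethane foam = (1/3.18 − 1/3.50)/(4πk) = 0.02875/(4π·0.0240) = 0.09533 K/W
  R_phenolic foam = (1/3.50 − 1/3.66)/(4πk) = 0.01249/(4π·0.0191) = 0.05204 K/W
  R_conv,out = 1/(4πr²h) = 1/(4π·3.66²·8.72) = 6.813×10^-4 K/W
ΣR = 1.680×10^-6 + 0.09533 + 0.05204 + 6.813×10^-4 = 0.1481 K/W
Q = ΔT/ΣR = (38.6 °C − 17.6 °C)/0.1481 = 141.8 W
From the inner boundary to the polyurethane foam/phenolic foam interface, ΣR_partial = 0.09533 K/W.
T_interface = T_in − Q·ΣR_partial = 38.6 °C − (141.8)(0.09533) = 25.1 °C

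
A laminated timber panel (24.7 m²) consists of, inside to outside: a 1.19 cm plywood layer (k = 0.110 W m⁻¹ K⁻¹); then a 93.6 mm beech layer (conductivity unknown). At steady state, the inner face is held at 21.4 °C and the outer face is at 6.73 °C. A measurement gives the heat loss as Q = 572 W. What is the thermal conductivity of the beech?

ΣR = ΔT/Q = |21.4 − 6.73|/572 = 0.02565 K/W
Known resistances:
  R_plywood = L/(kA) = 0.0119/(0.110·24.7) = 0.004380 K/W
R_beech = ΣR − ΣR_known = 0.02565 − 0.004380 = 0.02127 K/W
L/(kA) = 0.02127 ⇒ k = 0.0936/(0.02127·24.7) = 0.178 W/m·K

k = 0.178 W/m·K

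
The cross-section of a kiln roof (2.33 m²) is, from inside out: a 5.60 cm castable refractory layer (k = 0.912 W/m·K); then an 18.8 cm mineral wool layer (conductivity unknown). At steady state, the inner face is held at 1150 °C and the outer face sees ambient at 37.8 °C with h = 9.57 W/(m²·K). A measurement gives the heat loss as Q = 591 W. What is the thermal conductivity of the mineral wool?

ΣR = ΔT/Q = |1150 − 37.8|/591 = 1.882 K/W
Known resistances:
  R_castable refractory = L/(kA) = 0.0560/(0.912·2.33) = 0.02635 K/W
  R_conv,out = 1/(hA) = 1/(9.57·2.33) = 0.04485 K/W
R_mineral wool = ΣR − ΣR_known = 1.882 − 0.07120 = 1.811 K/W
L/(kA) = 1.811 ⇒ k = 0.188/(1.811·2.33) = 0.0446 W/m·K

k = 0.0446 W/m·K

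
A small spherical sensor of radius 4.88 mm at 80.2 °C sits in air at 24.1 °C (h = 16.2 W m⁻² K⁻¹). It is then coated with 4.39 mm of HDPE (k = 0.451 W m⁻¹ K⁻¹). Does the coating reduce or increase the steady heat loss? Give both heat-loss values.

Critical radius for a sphere: r_cr = 2k/h = 0.0557 m = 5.57 cm.
Outer radius after coating: r₂ = 0.00488 + 0.00439 = 0.00927 m.
Since r₁ < r_cr and r₂ ≤ r_cr, the coating moves toward the maximum at r_cr — heat loss rises.
Bare: R = 1/(4πr₁²h) = 206.3 K/W; Q = 56.1/206.3 = 0.272 W.
Coated: R = R_cond + R_conv = 74.29 K/W; Q = 56.1/74.29 = 0.755 W.

increases: 0.272 → 0.755 W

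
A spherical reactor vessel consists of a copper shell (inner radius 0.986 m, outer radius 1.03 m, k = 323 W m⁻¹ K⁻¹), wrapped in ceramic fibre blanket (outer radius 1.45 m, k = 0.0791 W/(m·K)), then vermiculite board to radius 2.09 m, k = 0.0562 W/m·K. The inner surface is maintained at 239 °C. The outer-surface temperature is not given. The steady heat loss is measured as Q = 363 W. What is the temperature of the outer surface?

T_out = 27.7 °C

Series resistances:
  R_copper = (1/0.986 − 1/1.03)/(4πk) = 0.04332/(4π·323) = 1.067×10^-5 K/W
  R_ceramic fibre blanket = (1/1.03 − 1/1.45)/(4πk) = 0.2812/(4π·0.0791) = 0.2829 K/W
  R_vermiculite board = (1/1.45 − 1/2.09)/(4πk) = 0.2112/(4π·0.0562) = 0.2990 K/W
ΣR = 0.5820 K/W
ΔT = Q·ΣR = 363 × 0.5820 = 211.3 K
Heat flows outward, so T_out = T_in − ΔT = 239 − 211.3 = 27.7 °C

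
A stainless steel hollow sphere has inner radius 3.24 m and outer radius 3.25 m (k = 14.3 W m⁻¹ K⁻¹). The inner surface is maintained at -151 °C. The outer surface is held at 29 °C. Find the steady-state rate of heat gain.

Q = 4πk·ΔT/(1/r₁ − 1/r₂) = 4π × 14.3 × 180 / (1/3.24 − 1/3.25) = 3.41×10^7 W

Q = 3.41×10^7 W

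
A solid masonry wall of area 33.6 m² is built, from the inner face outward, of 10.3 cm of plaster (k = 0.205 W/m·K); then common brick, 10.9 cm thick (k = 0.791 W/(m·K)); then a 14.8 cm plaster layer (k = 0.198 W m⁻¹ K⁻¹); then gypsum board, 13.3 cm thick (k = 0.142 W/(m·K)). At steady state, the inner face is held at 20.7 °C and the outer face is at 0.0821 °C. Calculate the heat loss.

Treat each layer as a resistance in series:
  R_plaster = L/(kA) = 0.103/(0.205·33.6) = 0.01495 K/W
  R_common brick = L/(kA) = 0.109/(0.791·33.6) = 0.004101 K/W
  R_plaster = L/(kA) = 0.148/(0.198·33.6) = 0.02225 K/W
  R_gypsum board = L/(kA) = 0.133/(0.142·33.6) = 0.02788 K/W
ΣR = 0.01495 + 0.004101 + 0.02225 + 0.02788 = 0.06918 K/W
Q = ΔT/ΣR = (20.7 °C − 0.0821 °C)/0.06918 = 298 W

Q = 298 W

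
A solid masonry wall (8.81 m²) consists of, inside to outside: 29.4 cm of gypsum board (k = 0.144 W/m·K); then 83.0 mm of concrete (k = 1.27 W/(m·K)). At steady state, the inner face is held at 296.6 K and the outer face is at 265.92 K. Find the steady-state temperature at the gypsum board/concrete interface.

Treat each layer as a resistance in series:
  R_gypsum board = L/(kA) = 0.294/(0.144·8.81) = 0.2317 K/W
  R_concrete = L/(kA) = 0.0830/(1.27·8.81) = 0.007418 K/W
ΣR = 0.2317 + 0.007418 = 0.2391 K/W
Q = ΔT/ΣR = (296.6 K − 265.92 K)/0.2391 = 128.3 W
From the inner boundary to the gypsum board/concrete interface, ΣR_partial = 0.2317 K/W.
T_interface = T_in − Q·ΣR_partial = 296.6 K − (128.3)(0.2317) = 266.87 K

T = 266.87 K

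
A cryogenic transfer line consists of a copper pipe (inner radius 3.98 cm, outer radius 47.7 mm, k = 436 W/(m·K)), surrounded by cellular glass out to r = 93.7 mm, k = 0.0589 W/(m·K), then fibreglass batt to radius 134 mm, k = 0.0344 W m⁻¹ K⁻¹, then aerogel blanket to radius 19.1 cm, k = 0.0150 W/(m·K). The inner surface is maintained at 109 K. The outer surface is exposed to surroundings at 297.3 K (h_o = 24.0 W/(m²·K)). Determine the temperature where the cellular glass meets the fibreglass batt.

T = 156 K

Resistance network (inner→outer):
  R'_copper = ln(0.0477/0.0398)/(2πk) = 0.1811/(2π·436) = 6.609×10^-5 m·K/W
  R'_cellular glass = ln(0.0937/0.0477)/(2πk) = 0.6752/(2π·0.0589) = 1.824 m·K/W
  R'_fibreglass batt = ln(0.134/0.0937)/(2πk) = 0.3577/(2π·0.0344) = 1.655 m·K/W
  R'_aerogel blanket = ln(0.191/0.134)/(2πk) = 0.3544/(2π·0.0150) = 3.761 m·K/W
  R'_conv,out = 1/(2πr h) = 1/(2π·0.191·24.0) = 0.03472 m·K/W
ΣR = 6.609×10^-5 + 1.824 + 1.655 + 3.761 + 0.03472 = 7.275 m·K/W
Q' = ΔT/ΣR = (109 K − 297.3 K)/7.275 = -25.88 W/m
From the inner boundary to the cellular glass/fibreglass batt interface, ΣR_partial = 1.824 m·K/W.
T_interface = T_in − Q'·ΣR_partial = 109 K − (-25.88)(1.824) = 156 K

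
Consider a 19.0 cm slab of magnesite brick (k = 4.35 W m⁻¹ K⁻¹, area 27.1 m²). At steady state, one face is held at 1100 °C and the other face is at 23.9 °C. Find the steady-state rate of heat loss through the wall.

Q = 6.68×10^5 W

Q = kA·ΔT/L = 4.35 × 27.1 × |1100 °C − 23.9 °C| / 0.190 = 6.68×10^5 W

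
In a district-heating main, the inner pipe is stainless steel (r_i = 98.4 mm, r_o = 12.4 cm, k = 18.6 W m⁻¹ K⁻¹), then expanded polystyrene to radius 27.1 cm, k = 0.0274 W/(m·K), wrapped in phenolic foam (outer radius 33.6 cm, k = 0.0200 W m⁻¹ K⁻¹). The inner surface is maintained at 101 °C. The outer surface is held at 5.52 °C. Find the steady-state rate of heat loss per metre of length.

Q' = 15.3 W/m

Series thermal resistances, inner to outer:
  R'_stainless steel = ln(0.124/0.0984)/(2πk) = 0.2312/(2π·18.6) = 0.001979 m·K/W
  R'_expanded polystyrene = ln(0.271/0.124)/(2πk) = 0.7818/(2π·0.0274) = 4.541 m·K/W
  R'_phenolic foam = ln(0.336/0.271)/(2πk) = 0.2150/(2π·0.0200) = 1.711 m·K/W
ΣR = 0.001979 + 4.541 + 1.711 = 6.254 m·K/W
Q' = ΔT/ΣR = (101 °C − 5.52 °C)/6.254 = 15.3 W/m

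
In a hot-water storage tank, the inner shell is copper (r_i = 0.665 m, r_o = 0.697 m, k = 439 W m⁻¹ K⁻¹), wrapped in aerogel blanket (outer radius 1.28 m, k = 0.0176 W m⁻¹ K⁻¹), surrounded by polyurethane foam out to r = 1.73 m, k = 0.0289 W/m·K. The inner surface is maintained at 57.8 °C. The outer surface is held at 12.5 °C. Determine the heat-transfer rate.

Resistance network (inner→outer):
  R_copper = (1/0.665 − 1/0.697)/(4πk) = 0.06904/(4π·439) = 1.251×10^-5 K/W
  R_aerogel blanket = (1/0.697 − 1/1.28)/(4πk) = 0.6535/(4π·0.0176) = 2.955 K/W
  R_polyurethane foam = (1/1.28 − 1/1.73)/(4πk) = 0.2032/(4π·0.0289) = 0.5596 K/W
ΣR = 1.251×10^-5 + 2.955 + 0.5596 = 3.515 K/W
Q = ΔT/ΣR = (57.8 °C − 12.5 °C)/3.515 = 12.9 W

Q = 12.9 W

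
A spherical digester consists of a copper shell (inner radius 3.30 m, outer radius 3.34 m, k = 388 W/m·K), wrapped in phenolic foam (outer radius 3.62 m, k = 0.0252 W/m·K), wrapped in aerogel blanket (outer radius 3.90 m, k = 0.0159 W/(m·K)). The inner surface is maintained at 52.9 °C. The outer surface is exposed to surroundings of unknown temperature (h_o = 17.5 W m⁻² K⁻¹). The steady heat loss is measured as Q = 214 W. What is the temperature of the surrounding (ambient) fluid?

T_out = 15.9 °C

Series resistances:
  R_copper = (1/3.30 − 1/3.34)/(4πk) = 0.003629/(4π·388) = 7.443×10^-7 K/W
  R_phenolic foam = (1/3.34 − 1/3.62)/(4πk) = 0.02316/(4π·0.0252) = 0.07313 K/W
  R_aerogel blanket = (1/3.62 − 1/3.90)/(4πk) = 0.01983/(4π·0.0159) = 0.09926 K/W
  R_conv,out = 1/(4πr²h) = 1/(4π·3.90²·17.5) = 2.990×10^-4 K/W
ΣR = 0.1727 K/W
ΔT = Q·ΣR = 214 × 0.1727 = 36.96 K
Heat flows outward, so T_out = T_in − ΔT = 52.9 − 36.96 = 15.9 °C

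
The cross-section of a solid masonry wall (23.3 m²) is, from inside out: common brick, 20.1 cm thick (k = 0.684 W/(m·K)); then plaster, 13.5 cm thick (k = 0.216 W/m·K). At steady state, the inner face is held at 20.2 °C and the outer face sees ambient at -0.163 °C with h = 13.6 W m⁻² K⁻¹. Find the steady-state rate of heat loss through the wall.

Series thermal resistances, inner to outer:
  R_common brick = L/(kA) = 0.201/(0.684·23.3) = 0.01261 K/W
  R_plaster = L/(kA) = 0.135/(0.216·23.3) = 0.02682 K/W
  R_conv,out = 1/(hA) = 1/(13.6·23.3) = 0.003156 K/W
ΣR = 0.01261 + 0.02682 + 0.003156 = 0.04259 K/W
Q = ΔT/ΣR = (20.2 °C − -0.163 °C)/0.04259 = 478 W

Q = 478 W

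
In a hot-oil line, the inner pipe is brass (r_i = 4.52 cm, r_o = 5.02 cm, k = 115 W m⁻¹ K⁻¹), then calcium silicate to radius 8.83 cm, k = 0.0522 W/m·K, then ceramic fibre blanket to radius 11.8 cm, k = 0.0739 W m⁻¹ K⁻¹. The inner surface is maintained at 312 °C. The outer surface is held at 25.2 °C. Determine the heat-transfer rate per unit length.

Series thermal resistances, inner to outer:
  R'_brass = ln(0.0502/0.0452)/(2πk) = 0.1049/(2π·115) = 1.452×10^-4 m·K/W
  R'_calcium silicate = ln(0.0883/0.0502)/(2πk) = 0.5647/(2π·0.0522) = 1.722 m·K/W
  R'_ceramic fibre blanket = ln(0.118/0.0883)/(2πk) = 0.2899/(2π·0.0739) = 0.6244 m·K/W
ΣR = 1.452×10^-4 + 1.722 + 0.6244 = 2.347 m·K/W
Q' = ΔT/ΣR = (312 °C − 25.2 °C)/2.347 = 122 W/m

Q' = 122 W/m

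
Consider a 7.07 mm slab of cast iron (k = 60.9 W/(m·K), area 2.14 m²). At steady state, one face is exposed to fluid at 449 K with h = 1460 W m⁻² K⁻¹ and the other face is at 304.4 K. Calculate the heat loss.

Series thermal resistances, inner to outer:
  R_conv,in = 1/(hA) = 1/(1460·2.14) = 3.201×10^-4 K/W
  R_cast iron = L/(kA) = 0.00707/(60.9·2.14) = 5.425×10^-5 K/W
ΣR = 3.201×10^-4 + 5.425×10^-5 = 3.743×10^-4 K/W
Q = ΔT/ΣR = (449 K − 304.4 K)/3.743×10^-4 = 3.86×10^5 W

Q = 386 kW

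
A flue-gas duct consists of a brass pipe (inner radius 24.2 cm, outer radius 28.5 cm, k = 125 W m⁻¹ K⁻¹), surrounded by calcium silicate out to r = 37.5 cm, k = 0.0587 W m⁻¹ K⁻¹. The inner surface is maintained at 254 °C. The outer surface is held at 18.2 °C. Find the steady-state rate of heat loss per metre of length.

Q' = 317 W/m

Treat each layer as a resistance in series:
  R'_brass = ln(0.285/0.242)/(2πk) = 0.1636/(2π·125) = 2.082×10^-4 m·K/W
  R'_calcium silicate = ln(0.375/0.285)/(2πk) = 0.2744/(2π·0.0587) = 0.7441 m·K/W
ΣR = 2.082×10^-4 + 0.7441 = 0.7443 m·K/W
Q' = ΔT/ΣR = (254 °C − 18.2 °C)/0.7443 = 317 W/m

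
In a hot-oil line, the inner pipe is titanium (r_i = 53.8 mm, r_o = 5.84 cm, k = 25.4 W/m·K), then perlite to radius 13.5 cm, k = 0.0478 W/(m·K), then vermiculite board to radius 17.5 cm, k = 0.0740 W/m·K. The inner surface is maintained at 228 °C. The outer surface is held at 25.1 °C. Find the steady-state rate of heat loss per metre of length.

Treat each layer as a resistance in series:
  R'_titanium = ln(0.0584/0.0538)/(2πk) = 0.08204/(2π·25.4) = 5.141×10^-4 m·K/W
  R'_perlite = ln(0.135/0.0584)/(2πk) = 0.8380/(2π·0.0478) = 2.790 m·K/W
  R'_vermiculite board = ln(0.175/0.135)/(2πk) = 0.2595/(2π·0.0740) = 0.5581 m·K/W
ΣR = 5.141×10^-4 + 2.790 + 0.5581 = 3.349 m·K/W
Q' = ΔT/ΣR = (228 °C − 25.1 °C)/3.349 = 60.6 W/m

Q' = 60.6 W/m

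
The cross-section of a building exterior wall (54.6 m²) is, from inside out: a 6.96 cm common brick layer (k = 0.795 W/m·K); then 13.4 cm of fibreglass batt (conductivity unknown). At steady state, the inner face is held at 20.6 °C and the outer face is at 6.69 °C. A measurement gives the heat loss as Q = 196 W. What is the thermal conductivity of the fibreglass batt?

ΣR = ΔT/Q = |20.6 − 6.69|/196 = 0.07097 K/W
Known resistances:
  R_common brick = L/(kA) = 0.0696/(0.795·54.6) = 0.001603 K/W
R_fibreglass batt = ΣR − ΣR_known = 0.07097 − 0.001603 = 0.06937 K/W
L/(kA) = 0.06937 ⇒ k = 0.134/(0.06937·54.6) = 0.0354 W/m·K

k = 0.0354 W/m·K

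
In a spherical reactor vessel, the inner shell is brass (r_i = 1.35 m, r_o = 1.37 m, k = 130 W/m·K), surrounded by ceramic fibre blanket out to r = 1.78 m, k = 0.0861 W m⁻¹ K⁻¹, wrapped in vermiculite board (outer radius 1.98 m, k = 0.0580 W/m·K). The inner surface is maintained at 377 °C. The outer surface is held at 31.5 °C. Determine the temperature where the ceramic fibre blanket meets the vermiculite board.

T = 147 °C

Treat each layer as a resistance in series:
  R_brass = (1/1.35 − 1/1.37)/(4πk) = 0.01081/(4π·130) = 6.619×10^-6 K/W
  R_ceramic fibre blanket = (1/1.37 − 1/1.78)/(4πk) = 0.1681/(4π·0.0861) = 0.1554 K/W
  R_vermiculite board = (1/1.78 − 1/1.98)/(4πk) = 0.05675/(4π·0.0580) = 0.07786 K/W
ΣR = 6.619×10^-6 + 0.1554 + 0.07786 = 0.2333 K/W
Q = ΔT/ΣR = (377 °C − 31.5 °C)/0.2333 = 1481 W
From the inner boundary to the ceramic fibre blanket/vermiculite board interface, ΣR_partial = 0.1554 K/W.
T_interface = T_in − Q·ΣR_partial = 377 °C − (1481)(0.1554) = 147 °C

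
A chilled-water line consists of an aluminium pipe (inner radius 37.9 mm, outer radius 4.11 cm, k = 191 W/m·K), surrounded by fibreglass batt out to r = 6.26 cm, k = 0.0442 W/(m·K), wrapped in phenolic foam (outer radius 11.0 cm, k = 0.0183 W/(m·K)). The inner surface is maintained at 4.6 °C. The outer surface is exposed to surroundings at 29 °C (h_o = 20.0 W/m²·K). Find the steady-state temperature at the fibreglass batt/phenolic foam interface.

T = 10.3 °C

Resistance network (inner→outer):
  R'_aluminium = ln(0.0411/0.0379)/(2πk) = 0.08106/(2π·191) = 6.754×10^-5 m·K/W
  R'_fibreglass batt = ln(0.0626/0.0411)/(2πk) = 0.4208/(2π·0.0442) = 1.515 m·K/W
  R'_phenolic foam = ln(0.110/0.0626)/(2πk) = 0.5637/(2π·0.0183) = 4.903 m·K/W
  R'_conv,out = 1/(2πr h) = 1/(2π·0.110·20.0) = 0.07234 m·K/W
ΣR = 6.754×10^-5 + 1.515 + 4.903 + 0.07234 = 6.490 m·K/W
Q' = ΔT/ΣR = (4.6 °C − 29 °C)/6.490 = -3.760 W/m
From the inner boundary to the fibreglass batt/phenolic foam interface, ΣR_partial = 1.515 m·K/W.
T_interface = T_in − Q'·ΣR_partial = 4.6 °C − (-3.760)(1.515) = 10.3 °C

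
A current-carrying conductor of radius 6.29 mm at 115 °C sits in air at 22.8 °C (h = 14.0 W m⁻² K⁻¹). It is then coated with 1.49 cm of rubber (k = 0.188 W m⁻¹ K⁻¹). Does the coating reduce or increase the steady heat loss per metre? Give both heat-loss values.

Critical radius for a cylinder: r_cr = k/h = 0.0134 m = 1.34 cm.
Outer radius after coating: r₂ = 0.00629 + 0.0149 = 0.02119 m.
r₁ < r_cr < r₂: heat loss rises to a maximum at r_cr then falls. Whether the coating helps depends on whether Q(r₂) has dropped back below Q(r₁).
Bare: R = 1/(2πr₁h) = 1.807 m·K/W; Q = 92.2/1.807 = 51.0 W/m.
Coated: R = R_cond + R_conv = 1.565 m·K/W; Q = 92.2/1.565 = 58.9 W/m.

increases: 51.0 → 58.9 W/m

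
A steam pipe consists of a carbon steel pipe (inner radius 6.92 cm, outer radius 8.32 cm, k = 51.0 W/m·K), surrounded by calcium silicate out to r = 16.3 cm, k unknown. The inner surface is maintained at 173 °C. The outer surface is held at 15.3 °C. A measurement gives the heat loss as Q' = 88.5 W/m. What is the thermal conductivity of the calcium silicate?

ΣR = ΔT/Q' = |173 − 15.3|/88.5 = 1.782 m·K/W
Known resistances:
  R'_carbon steel = ln(0.0832/0.0692)/(2πk) = 0.1842/(2π·51.0) = 5.750×10^-4 m·K/W
R_calcium silicate = ΣR − ΣR_known = 1.782 − 5.750×10^-4 = 1.781 m·K/W
ln(r₂/r₁)/(2πk) = 1.781 ⇒ k = 0.6725/(2π·1.781) = 0.0601 W/m·K

k = 0.0601 W/m·K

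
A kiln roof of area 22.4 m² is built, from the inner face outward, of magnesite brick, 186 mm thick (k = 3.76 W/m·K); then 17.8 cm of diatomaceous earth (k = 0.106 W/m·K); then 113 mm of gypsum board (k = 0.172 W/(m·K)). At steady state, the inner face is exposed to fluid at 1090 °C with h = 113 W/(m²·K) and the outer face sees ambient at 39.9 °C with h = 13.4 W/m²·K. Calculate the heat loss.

Q = 9.53 kW

Resistance network (inner→outer):
  R_conv,in = 1/(hA) = 1/(113·22.4) = 3.951×10^-4 K/W
  R_magnesite brick = L/(kA) = 0.186/(3.76·22.4) = 0.002208 K/W
  R_diatomaceous earth = L/(kA) = 0.178/(0.106·22.4) = 0.07497 K/W
  R_gypsum board = L/(kA) = 0.113/(0.172·22.4) = 0.02933 K/W
  R_conv,out = 1/(hA) = 1/(13.4·22.4) = 0.003332 K/W
ΣR = 3.951×10^-4 + 0.002208 + 0.07497 + 0.02933 + 0.003332 = 0.1102 K/W
Q = ΔT/ΣR = (1090 °C − 39.9 °C)/0.1102 = 9530 W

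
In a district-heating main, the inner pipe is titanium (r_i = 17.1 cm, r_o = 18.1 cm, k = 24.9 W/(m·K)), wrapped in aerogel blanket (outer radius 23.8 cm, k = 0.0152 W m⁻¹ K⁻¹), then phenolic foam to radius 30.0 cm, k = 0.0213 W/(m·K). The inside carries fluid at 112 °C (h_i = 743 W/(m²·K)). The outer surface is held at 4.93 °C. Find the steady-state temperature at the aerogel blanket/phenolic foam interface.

T = 45.2 °C

Series thermal resistances, inner to outer:
  R'_conv,in = 1/(2πr h) = 1/(2π·0.171·743) = 0.001253 m·K/W
  R'_titanium = ln(0.181/0.171)/(2πk) = 0.05683/(2π·24.9) = 3.633×10^-4 m·K/W
  R'_aerogel blanket = ln(0.238/0.181)/(2πk) = 0.2738/(2π·0.0152) = 2.867 m·K/W
  R'_phenolic foam = ln(0.300/0.238)/(2πk) = 0.2315/(2π·0.0213) = 1.730 m·K/W
ΣR = 0.001253 + 3.633×10^-4 + 2.867 + 1.730 = 4.599 m·K/W
Q' = ΔT/ΣR = (112 °C − 4.93 °C)/4.599 = 23.28 W/m
From the inner boundary to the aerogel blanket/phenolic foam interface, ΣR_partial = 2.869 m·K/W.
T_interface = T_in − Q'·ΣR_partial = 112 °C − (23.28)(2.869) = 45.2 °C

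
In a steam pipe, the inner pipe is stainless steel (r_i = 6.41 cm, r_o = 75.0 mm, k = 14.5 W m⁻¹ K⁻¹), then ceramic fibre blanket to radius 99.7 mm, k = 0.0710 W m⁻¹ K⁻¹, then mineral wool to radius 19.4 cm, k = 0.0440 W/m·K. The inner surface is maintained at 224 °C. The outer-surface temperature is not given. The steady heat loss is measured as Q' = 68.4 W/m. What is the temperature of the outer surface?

T_out = 15.5 °C

Sum the resistances:
  R'_stainless steel = ln(0.0750/0.0641)/(2πk) = 0.1570/(2π·14.5) = 0.001724 m·K/W
  R'_ceramic fibre blanket = ln(0.0997/0.0750)/(2πk) = 0.2847/(2π·0.0710) = 0.6381 m·K/W
  R'_mineral wool = ln(0.194/0.0997)/(2πk) = 0.6657/(2π·0.0440) = 2.408 m·K/W
ΣR = 3.048 m·K/W
ΔT = Q'·ΣR = 68.4 × 3.048 = 208.5 K
Heat flows outward, so T_out = T_in − ΔT = 224 − 208.5 = 15.5 °C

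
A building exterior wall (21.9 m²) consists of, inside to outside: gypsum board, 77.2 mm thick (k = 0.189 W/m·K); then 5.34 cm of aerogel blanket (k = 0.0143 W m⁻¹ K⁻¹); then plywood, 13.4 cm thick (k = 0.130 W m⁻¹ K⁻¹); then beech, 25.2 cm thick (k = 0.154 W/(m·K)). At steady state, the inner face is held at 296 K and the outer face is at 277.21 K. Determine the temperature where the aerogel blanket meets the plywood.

Series thermal resistances, inner to outer:
  R_gypsum board = L/(kA) = 0.0772/(0.189·21.9) = 0.01865 K/W
  R_aerogel blanket = L/(kA) = 0.0534/(0.0143·21.9) = 0.1705 K/W
  R_plywood = L/(kA) = 0.134/(0.130·21.9) = 0.04707 K/W
  R_beech = L/(kA) = 0.252/(0.154·21.9) = 0.07472 K/W
ΣR = 0.01865 + 0.1705 + 0.04707 + 0.07472 = 0.3109 K/W
Q = ΔT/ΣR = (296 K − 277.21 K)/0.3109 = 60.44 W
From the inner boundary to the aerogel blanket/plywood interface, ΣR_partial = 0.1892 K/W.
T_interface = T_in − Q·ΣR_partial = 296 K − (60.44)(0.1892) = 284.6 K

T = 284.6 K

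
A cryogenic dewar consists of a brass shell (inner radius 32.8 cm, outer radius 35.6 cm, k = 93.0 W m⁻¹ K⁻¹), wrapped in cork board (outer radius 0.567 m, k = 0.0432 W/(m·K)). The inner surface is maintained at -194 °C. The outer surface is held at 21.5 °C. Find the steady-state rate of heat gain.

Series thermal resistances, inner to outer:
  R_brass = (1/0.328 − 1/0.356)/(4πk) = 0.2398/(4π·93.0) = 2.052×10^-4 K/W
  R_cork board = (1/0.356 − 1/0.567)/(4πk) = 1.045/(4π·0.0432) = 1.926 K/W
ΣR = 2.052×10^-4 + 1.926 = 1.926 K/W
Q = ΔT/ΣR = (-194 °C − 21.5 °C)/1.926 = -112 W
(Negative Q ⇒ heat flows inward; heat gain = 112 W.)

Q = 112 W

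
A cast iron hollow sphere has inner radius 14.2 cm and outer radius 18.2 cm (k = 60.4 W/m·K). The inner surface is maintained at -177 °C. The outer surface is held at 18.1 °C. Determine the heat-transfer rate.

Q = 4πk·ΔT/(1/r₁ − 1/r₂) = 4π × 60.4 × 195.1 / (1/0.142 − 1/0.182) = 95700 W

Q = 95700 W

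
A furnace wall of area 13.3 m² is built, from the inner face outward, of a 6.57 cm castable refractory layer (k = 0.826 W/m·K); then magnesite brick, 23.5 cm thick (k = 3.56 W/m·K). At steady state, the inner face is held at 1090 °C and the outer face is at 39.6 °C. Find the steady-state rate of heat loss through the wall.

Q = 96000 W

Resistance network (inner→outer):
  R_castable refractory = L/(kA) = 0.0657/(0.826·13.3) = 0.005980 K/W
  R_magnesite brick = L/(kA) = 0.235/(3.56·13.3) = 0.004963 K/W
ΣR = 0.005980 + 0.004963 = 0.01094 K/W
Q = ΔT/ΣR = (1090 °C − 39.6 °C)/0.01094 = 96000 W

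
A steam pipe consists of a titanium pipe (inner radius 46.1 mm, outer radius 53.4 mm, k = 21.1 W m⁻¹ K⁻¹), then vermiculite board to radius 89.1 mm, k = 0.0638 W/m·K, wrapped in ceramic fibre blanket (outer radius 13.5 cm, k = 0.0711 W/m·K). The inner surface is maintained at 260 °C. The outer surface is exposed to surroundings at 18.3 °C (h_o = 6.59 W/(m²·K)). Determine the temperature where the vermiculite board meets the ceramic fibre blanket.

Series thermal resistances, inner to outer:
  R'_titanium = ln(0.0534/0.0461)/(2πk) = 0.1470/(2π·21.1) = 0.001109 m·K/W
  R'_vermiculite board = ln(0.0891/0.0534)/(2πk) = 0.5119/(2π·0.0638) = 1.277 m·K/W
  R'_ceramic fibre blanket = ln(0.135/0.0891)/(2πk) = 0.4155/(2π·0.0711) = 0.9301 m·K/W
  R'_conv,out = 1/(2πr h) = 1/(2π·0.135·6.59) = 0.1789 m·K/W
ΣR = 0.001109 + 1.277 + 0.9301 + 0.1789 = 2.387 m·K/W
Q' = ΔT/ΣR = (260 °C − 18.3 °C)/2.387 = 101.3 W/m
From the inner boundary to the vermiculite board/ceramic fibre blanket interface, ΣR_partial = 1.278 m·K/W.
T_interface = T_in − Q'·ΣR_partial = 260 °C − (101.3)(1.278) = 131 °C

T = 131 °C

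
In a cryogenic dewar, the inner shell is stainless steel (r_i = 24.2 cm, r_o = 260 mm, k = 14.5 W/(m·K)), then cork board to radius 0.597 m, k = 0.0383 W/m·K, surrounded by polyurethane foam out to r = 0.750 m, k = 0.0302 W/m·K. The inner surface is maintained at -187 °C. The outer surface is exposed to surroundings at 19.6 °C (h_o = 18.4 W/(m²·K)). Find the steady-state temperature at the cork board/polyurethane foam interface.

Treat each layer as a resistance in series:
  R_stainless steel = (1/0.242 − 1/0.260)/(4πk) = 0.2861/(4π·14.5) = 0.001570 K/W
  R_cork board = (1/0.260 − 1/0.597)/(4πk) = 2.171/(4π·0.0383) = 4.511 K/W
  R_polyurethane foam = (1/0.597 − 1/0.750)/(4πk) = 0.3417/(4π·0.0302) = 0.9004 K/W
  R_conv,out = 1/(4πr²h) = 1/(4π·0.750²·18.4) = 0.007689 K/W
ΣR = 0.001570 + 4.511 + 0.9004 + 0.007689 = 5.421 K/W
Q = ΔT/ΣR = (-187 °C − 19.6 °C)/5.421 = -38.11 W
From the inner boundary to the cork board/polyurethane foam interface, ΣR_partial = 4.513 K/W.
T_interface = T_in − Q·ΣR_partial = -187 °C − (-38.11)(4.513) = -15.0 °C

T = -15.0 °C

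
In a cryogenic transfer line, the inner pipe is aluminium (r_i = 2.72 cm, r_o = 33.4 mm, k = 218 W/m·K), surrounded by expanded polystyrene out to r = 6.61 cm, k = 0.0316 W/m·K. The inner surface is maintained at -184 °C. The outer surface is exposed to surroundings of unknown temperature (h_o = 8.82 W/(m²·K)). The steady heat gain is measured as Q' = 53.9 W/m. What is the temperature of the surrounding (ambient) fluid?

Series resistances:
  R'_aluminium = ln(0.0334/0.0272)/(2πk) = 0.2053/(2π·218) = 1.499×10^-4 m·K/W
  R'_expanded polystyrene = ln(0.0661/0.0334)/(2πk) = 0.6826/(2π·0.0316) = 3.438 m·K/W
  R'_conv,out = 1/(2πr h) = 1/(2π·0.0661·8.82) = 0.2730 m·K/W
ΣR = 3.711 m·K/W
ΔT = Q'·ΣR = 53.9 × 3.711 = 200.0 K
Heat flows inward, so T_out = T_in + ΔT = -184 + 200.0 = 16.0 °C

T_out = 16.0 °C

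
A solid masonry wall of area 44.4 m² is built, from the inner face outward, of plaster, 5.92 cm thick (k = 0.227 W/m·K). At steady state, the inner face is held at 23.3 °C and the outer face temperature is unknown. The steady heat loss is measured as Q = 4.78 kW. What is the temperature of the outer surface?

Series resistances:
  R_plaster = L/(kA) = 0.0592/(0.227·44.4) = 0.005874 K/W
ΣR = 0.005874 K/W
ΔT = Q·ΣR = 4780 × 0.005874 = 28.08 K
Heat flows outward, so T_out = T_in − ΔT = 23.3 − 28.08 = -4.78 °C

T_out = -4.78 °C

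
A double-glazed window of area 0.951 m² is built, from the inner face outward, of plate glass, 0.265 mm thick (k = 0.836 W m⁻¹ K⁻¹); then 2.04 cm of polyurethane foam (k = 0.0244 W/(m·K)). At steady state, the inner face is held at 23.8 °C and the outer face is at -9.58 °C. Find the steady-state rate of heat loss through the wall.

Series thermal resistances, inner to outer:
  R_plate glass = L/(kA) = 2.65×10^-4/(0.836·0.951) = 3.333×10^-4 K/W
  R_polyurethane foam = L/(kA) = 0.0204/(0.0244·0.951) = 0.8791 K/W
ΣR = 3.333×10^-4 + 0.8791 = 0.8794 K/W
Q = ΔT/ΣR = (23.8 °C − -9.58 °C)/0.8794 = 38.0 W

Q = 38.0 W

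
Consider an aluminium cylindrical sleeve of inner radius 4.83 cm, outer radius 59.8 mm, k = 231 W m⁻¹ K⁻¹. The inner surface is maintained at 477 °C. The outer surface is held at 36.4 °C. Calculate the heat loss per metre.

Q' = 2πk·ΔT/ln(r₂/r₁) = 2π × 231 × 440.6 / ln(0.0598/0.0483) = 2.99×10^6 W/m

Q' = 2.99×10^6 W/m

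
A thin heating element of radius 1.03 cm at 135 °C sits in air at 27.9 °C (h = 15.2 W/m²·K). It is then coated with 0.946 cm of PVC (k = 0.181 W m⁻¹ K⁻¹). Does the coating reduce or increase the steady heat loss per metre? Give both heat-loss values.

reduces: 105 → 97.1 W/m

Critical radius for a cylinder: r_cr = k/h = 0.0119 m = 1.19 cm.
Outer radius after coating: r₂ = 0.0103 + 0.00946 = 0.01976 m.
r₁ < r_cr < r₂: heat loss rises to a maximum at r_cr then falls. Whether the coating helps depends on whether Q(r₂) has dropped back below Q(r₁).
Bare: R = 1/(2πr₁h) = 1.017 m·K/W; Q = 107.1/1.017 = 105 W/m.
Coated: R = R_cond + R_conv = 1.103 m·K/W; Q = 107.1/1.103 = 97.1 W/m.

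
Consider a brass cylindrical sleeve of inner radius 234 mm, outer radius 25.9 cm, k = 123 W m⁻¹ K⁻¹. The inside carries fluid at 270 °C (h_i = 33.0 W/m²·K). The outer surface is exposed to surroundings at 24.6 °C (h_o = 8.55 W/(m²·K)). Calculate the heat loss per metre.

Q' = 2650 W/m

Resistance network (inner→outer):
  R'_conv,in = 1/(2πr h) = 1/(2π·0.234·33.0) = 0.02061 m·K/W
  R'_brass = ln(0.259/0.234)/(2πk) = 0.1015/(2π·123) = 1.313×10^-4 m·K/W
  R'_conv,out = 1/(2πr h) = 1/(2π·0.259·8.55) = 0.07187 m·K/W
ΣR = 0.02061 + 1.313×10^-4 + 0.07187 = 0.09261 m·K/W
Q' = ΔT/ΣR = (270 °C − 24.6 °C)/0.09261 = 2650 W/m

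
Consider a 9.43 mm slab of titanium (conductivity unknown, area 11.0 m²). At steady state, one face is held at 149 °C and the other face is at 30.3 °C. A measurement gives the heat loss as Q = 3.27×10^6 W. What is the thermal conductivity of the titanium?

ΣR = ΔT/Q = |149 − 30.3|/3.27×10^6 = 3.630×10^-5 K/W
L/(kA) = 3.630×10^-5 ⇒ k = 0.00943/(3.630×10^-5·11.0) = 23.6 W/m·K

k = 23.6 W/m·K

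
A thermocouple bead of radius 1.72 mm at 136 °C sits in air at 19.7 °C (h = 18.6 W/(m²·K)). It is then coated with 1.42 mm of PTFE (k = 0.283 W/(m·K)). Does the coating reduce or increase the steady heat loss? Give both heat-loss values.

increases: 0.0804 → 0.229 W

Critical radius for a sphere: r_cr = 2k/h = 0.0304 m = 3.04 cm.
Outer radius after coating: r₂ = 0.00172 + 0.00142 = 0.00314 m.
Since r₁ < r_cr and r₂ ≤ r_cr, the coating moves toward the maximum at r_cr — heat loss rises.
Bare: R = 1/(4πr₁²h) = 1446 K/W; Q = 116.3/1446 = 0.0804 W.
Coated: R = R_cond + R_conv = 507.9 K/W; Q = 116.3/507.9 = 0.229 W.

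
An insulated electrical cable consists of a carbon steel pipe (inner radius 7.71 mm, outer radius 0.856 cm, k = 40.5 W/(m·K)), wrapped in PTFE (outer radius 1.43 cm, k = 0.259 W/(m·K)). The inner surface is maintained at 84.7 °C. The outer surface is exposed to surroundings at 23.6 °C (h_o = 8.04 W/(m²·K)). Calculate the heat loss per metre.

Q' = 35.9 W/m

Treat each layer as a resistance in series:
  R'_carbon steel = ln(0.00856/0.00771)/(2πk) = 0.1046/(2π·40.5) = 4.110×10^-4 m·K/W
  R'_PTFE = ln(0.0143/0.00856)/(2πk) = 0.5132/(2π·0.259) = 0.3153 m·K/W
  R'_conv,out = 1/(2πr h) = 1/(2π·0.0143·8.04) = 1.384 m·K/W
ΣR = 4.110×10^-4 + 0.3153 + 1.384 = 1.700 m·K/W
Q' = ΔT/ΣR = (84.7 °C − 23.6 °C)/1.700 = 35.9 W/m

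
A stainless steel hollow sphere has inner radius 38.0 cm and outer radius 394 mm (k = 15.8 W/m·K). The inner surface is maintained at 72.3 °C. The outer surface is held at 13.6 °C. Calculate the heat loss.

Q = 1.25×10^5 W

Q = 4πk·ΔT/(1/r₁ − 1/r₂) = 4π × 15.8 × 58.7 / (1/0.380 − 1/0.394) = 1.25×10^5 W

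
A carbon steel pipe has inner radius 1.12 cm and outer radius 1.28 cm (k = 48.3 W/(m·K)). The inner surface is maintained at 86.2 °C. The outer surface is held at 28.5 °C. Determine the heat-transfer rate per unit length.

Q' = 131 kW/m

Q' = 2πk·ΔT/ln(r₂/r₁) = 2π × 48.3 × 57.7 / ln(0.0128/0.0112) = 1.31×10^5 W/m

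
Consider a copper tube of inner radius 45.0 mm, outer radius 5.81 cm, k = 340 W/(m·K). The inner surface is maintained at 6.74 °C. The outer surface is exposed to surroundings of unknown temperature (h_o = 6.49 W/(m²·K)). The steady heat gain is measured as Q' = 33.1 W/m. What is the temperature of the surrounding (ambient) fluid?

Sum the resistances:
  R'_copper = ln(0.0581/0.0450)/(2πk) = 0.2555/(2π·340) = 1.196×10^-4 m·K/W
  R'_conv,out = 1/(2πr h) = 1/(2π·0.0581·6.49) = 0.4221 m·K/W
ΣR = 0.4222 m·K/W
ΔT = Q'·ΣR = 33.1 × 0.4222 = 13.97 K
Heat flows inward, so T_out = T_in + ΔT = 6.74 + 13.97 = 20.7 °C

T_out = 20.7 °C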